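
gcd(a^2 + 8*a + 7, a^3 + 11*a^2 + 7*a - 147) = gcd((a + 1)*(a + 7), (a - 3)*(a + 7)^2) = a + 7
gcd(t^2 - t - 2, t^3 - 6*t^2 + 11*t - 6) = t - 2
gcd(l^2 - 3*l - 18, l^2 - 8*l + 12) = l - 6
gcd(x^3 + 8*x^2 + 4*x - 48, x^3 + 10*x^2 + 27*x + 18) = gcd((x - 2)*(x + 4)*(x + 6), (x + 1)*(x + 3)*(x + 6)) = x + 6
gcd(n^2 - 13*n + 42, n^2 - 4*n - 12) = n - 6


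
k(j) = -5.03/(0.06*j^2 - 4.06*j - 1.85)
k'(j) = -5.03*(4.06 - 0.12*j)/(0.06*j^2 - 4.06*j - 1.85)^2 = (0.6036*j - 20.4218)/(-0.06*j^2 + 4.06*j + 1.85)^2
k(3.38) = 0.34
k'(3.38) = -0.08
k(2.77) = 0.40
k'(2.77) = -0.12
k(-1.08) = -1.93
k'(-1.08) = -3.11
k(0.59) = 1.19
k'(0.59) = -1.12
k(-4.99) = -0.25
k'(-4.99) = -0.06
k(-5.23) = -0.24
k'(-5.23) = -0.05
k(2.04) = 0.51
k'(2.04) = -0.20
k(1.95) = 0.53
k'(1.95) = -0.21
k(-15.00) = -0.07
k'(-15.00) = -0.01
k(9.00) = 0.15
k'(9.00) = -0.01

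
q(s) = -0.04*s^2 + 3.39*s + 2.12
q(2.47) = 10.25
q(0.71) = 4.51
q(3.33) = 12.97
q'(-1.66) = 3.52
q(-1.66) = -3.62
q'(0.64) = 3.34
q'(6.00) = 2.91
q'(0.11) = 3.38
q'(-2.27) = 3.57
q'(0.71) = 3.33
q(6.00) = 21.02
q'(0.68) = 3.34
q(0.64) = 4.27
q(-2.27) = -5.78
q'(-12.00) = 4.35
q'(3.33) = 3.12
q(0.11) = 2.49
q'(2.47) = 3.19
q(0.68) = 4.41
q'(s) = 3.39 - 0.08*s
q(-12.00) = -44.32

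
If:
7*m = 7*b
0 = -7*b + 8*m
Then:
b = 0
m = 0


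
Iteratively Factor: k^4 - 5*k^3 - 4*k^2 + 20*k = (k - 5)*(k^3 - 4*k) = (k - 5)*(k - 2)*(k^2 + 2*k) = k*(k - 5)*(k - 2)*(k + 2)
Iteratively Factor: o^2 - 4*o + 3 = (o - 3)*(o - 1)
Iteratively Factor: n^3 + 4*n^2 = (n + 4)*(n^2) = n*(n + 4)*(n)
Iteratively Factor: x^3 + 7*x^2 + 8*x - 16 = (x - 1)*(x^2 + 8*x + 16) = (x - 1)*(x + 4)*(x + 4)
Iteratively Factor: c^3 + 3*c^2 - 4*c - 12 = (c + 2)*(c^2 + c - 6) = (c - 2)*(c + 2)*(c + 3)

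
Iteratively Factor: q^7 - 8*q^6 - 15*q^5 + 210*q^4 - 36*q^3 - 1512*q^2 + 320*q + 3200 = (q - 2)*(q^6 - 6*q^5 - 27*q^4 + 156*q^3 + 276*q^2 - 960*q - 1600) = (q - 5)*(q - 2)*(q^5 - q^4 - 32*q^3 - 4*q^2 + 256*q + 320) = (q - 5)*(q - 2)*(q + 2)*(q^4 - 3*q^3 - 26*q^2 + 48*q + 160) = (q - 5)*(q - 2)*(q + 2)*(q + 4)*(q^3 - 7*q^2 + 2*q + 40) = (q - 5)*(q - 2)*(q + 2)^2*(q + 4)*(q^2 - 9*q + 20) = (q - 5)^2*(q - 2)*(q + 2)^2*(q + 4)*(q - 4)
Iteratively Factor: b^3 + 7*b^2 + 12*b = (b + 3)*(b^2 + 4*b) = (b + 3)*(b + 4)*(b)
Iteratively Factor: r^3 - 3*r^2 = (r)*(r^2 - 3*r) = r*(r - 3)*(r)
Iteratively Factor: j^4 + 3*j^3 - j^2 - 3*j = (j - 1)*(j^3 + 4*j^2 + 3*j) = (j - 1)*(j + 3)*(j^2 + j) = (j - 1)*(j + 1)*(j + 3)*(j)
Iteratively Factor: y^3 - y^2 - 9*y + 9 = (y + 3)*(y^2 - 4*y + 3) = (y - 3)*(y + 3)*(y - 1)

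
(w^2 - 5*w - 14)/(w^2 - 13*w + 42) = (w + 2)/(w - 6)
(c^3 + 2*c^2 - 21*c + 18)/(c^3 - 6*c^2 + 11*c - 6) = (c + 6)/(c - 2)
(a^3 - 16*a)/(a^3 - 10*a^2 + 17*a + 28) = a*(a + 4)/(a^2 - 6*a - 7)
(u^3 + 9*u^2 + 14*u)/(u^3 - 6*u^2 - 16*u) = (u + 7)/(u - 8)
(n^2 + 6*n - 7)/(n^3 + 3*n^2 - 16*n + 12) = (n + 7)/(n^2 + 4*n - 12)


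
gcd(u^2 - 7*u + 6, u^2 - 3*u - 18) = u - 6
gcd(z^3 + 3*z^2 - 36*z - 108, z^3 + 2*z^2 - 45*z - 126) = z^2 + 9*z + 18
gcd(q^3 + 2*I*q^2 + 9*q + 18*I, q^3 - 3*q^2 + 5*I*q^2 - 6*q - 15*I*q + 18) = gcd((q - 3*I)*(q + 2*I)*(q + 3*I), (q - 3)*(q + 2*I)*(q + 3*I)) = q^2 + 5*I*q - 6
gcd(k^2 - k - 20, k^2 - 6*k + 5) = k - 5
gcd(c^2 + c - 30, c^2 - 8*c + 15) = c - 5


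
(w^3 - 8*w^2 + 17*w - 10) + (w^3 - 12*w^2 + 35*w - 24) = 2*w^3 - 20*w^2 + 52*w - 34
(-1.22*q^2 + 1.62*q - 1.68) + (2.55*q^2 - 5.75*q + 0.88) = 1.33*q^2 - 4.13*q - 0.8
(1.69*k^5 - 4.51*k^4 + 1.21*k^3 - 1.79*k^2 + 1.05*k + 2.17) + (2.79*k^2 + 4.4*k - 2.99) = 1.69*k^5 - 4.51*k^4 + 1.21*k^3 + 1.0*k^2 + 5.45*k - 0.82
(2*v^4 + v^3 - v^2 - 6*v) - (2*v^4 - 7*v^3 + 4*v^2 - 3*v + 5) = 8*v^3 - 5*v^2 - 3*v - 5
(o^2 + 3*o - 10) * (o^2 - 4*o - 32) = o^4 - o^3 - 54*o^2 - 56*o + 320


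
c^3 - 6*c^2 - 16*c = c*(c - 8)*(c + 2)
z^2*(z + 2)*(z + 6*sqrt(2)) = z^4 + 2*z^3 + 6*sqrt(2)*z^3 + 12*sqrt(2)*z^2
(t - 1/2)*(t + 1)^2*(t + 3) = t^4 + 9*t^3/2 + 9*t^2/2 - t/2 - 3/2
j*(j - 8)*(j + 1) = j^3 - 7*j^2 - 8*j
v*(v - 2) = v^2 - 2*v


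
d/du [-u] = -1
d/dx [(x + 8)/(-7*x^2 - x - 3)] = (-7*x^2 - x + (x + 8)*(14*x + 1) - 3)/(7*x^2 + x + 3)^2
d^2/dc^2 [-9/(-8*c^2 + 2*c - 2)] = 9*(-16*c^2 + 4*c + (8*c - 1)^2 - 4)/(4*c^2 - c + 1)^3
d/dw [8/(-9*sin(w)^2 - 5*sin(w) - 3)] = 8*(18*sin(w) + 5)*cos(w)/(9*sin(w)^2 + 5*sin(w) + 3)^2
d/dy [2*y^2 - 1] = 4*y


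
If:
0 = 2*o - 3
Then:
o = 3/2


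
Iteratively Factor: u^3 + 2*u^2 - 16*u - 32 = (u - 4)*(u^2 + 6*u + 8) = (u - 4)*(u + 2)*(u + 4)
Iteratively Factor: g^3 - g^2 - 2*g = (g - 2)*(g^2 + g) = (g - 2)*(g + 1)*(g)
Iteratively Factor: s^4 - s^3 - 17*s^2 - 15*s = (s + 3)*(s^3 - 4*s^2 - 5*s) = (s + 1)*(s + 3)*(s^2 - 5*s) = (s - 5)*(s + 1)*(s + 3)*(s)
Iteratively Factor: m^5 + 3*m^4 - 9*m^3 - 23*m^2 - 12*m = (m + 1)*(m^4 + 2*m^3 - 11*m^2 - 12*m) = (m + 1)*(m + 4)*(m^3 - 2*m^2 - 3*m) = (m - 3)*(m + 1)*(m + 4)*(m^2 + m) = (m - 3)*(m + 1)^2*(m + 4)*(m)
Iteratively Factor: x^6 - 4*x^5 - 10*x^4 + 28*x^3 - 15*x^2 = (x - 5)*(x^5 + x^4 - 5*x^3 + 3*x^2) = x*(x - 5)*(x^4 + x^3 - 5*x^2 + 3*x) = x*(x - 5)*(x - 1)*(x^3 + 2*x^2 - 3*x) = x^2*(x - 5)*(x - 1)*(x^2 + 2*x - 3) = x^2*(x - 5)*(x - 1)^2*(x + 3)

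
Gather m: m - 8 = m - 8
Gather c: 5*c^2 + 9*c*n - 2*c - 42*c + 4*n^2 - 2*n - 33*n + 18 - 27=5*c^2 + c*(9*n - 44) + 4*n^2 - 35*n - 9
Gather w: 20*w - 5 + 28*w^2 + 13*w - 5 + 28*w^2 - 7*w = 56*w^2 + 26*w - 10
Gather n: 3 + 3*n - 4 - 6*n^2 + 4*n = -6*n^2 + 7*n - 1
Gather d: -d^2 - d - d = -d^2 - 2*d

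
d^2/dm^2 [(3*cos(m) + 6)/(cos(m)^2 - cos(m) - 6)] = 3*(sin(m)^2 - 3*cos(m) + 1)/(cos(m) - 3)^3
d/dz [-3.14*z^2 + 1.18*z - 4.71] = 1.18 - 6.28*z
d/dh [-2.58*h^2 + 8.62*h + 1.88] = 8.62 - 5.16*h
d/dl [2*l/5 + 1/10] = 2/5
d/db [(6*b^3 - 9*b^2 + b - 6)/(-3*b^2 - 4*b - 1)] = (-18*b^4 - 48*b^3 + 21*b^2 - 18*b - 25)/(9*b^4 + 24*b^3 + 22*b^2 + 8*b + 1)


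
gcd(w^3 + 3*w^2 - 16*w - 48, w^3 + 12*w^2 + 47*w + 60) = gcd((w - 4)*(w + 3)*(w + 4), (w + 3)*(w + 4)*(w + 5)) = w^2 + 7*w + 12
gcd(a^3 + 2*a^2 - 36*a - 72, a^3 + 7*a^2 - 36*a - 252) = a^2 - 36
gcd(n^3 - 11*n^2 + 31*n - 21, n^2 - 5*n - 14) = n - 7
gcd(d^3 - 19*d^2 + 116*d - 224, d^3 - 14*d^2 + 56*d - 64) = d^2 - 12*d + 32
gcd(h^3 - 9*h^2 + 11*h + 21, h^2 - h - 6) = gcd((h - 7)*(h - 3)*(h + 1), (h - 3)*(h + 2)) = h - 3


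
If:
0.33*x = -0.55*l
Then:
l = -0.6*x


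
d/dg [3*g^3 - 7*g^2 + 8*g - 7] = 9*g^2 - 14*g + 8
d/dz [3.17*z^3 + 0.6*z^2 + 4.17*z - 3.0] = 9.51*z^2 + 1.2*z + 4.17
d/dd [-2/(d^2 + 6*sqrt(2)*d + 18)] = 4*(d + 3*sqrt(2))/(d^2 + 6*sqrt(2)*d + 18)^2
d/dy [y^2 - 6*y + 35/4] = 2*y - 6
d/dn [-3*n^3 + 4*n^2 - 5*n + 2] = -9*n^2 + 8*n - 5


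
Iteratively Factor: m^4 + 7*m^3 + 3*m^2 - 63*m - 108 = (m + 4)*(m^3 + 3*m^2 - 9*m - 27) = (m - 3)*(m + 4)*(m^2 + 6*m + 9) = (m - 3)*(m + 3)*(m + 4)*(m + 3)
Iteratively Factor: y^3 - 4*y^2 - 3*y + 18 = (y - 3)*(y^2 - y - 6) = (y - 3)^2*(y + 2)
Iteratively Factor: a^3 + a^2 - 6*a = (a - 2)*(a^2 + 3*a) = a*(a - 2)*(a + 3)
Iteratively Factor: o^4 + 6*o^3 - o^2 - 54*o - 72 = (o + 3)*(o^3 + 3*o^2 - 10*o - 24) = (o + 3)*(o + 4)*(o^2 - o - 6) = (o + 2)*(o + 3)*(o + 4)*(o - 3)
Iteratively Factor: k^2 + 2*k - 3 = (k - 1)*(k + 3)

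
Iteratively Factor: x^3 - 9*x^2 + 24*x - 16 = (x - 4)*(x^2 - 5*x + 4) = (x - 4)^2*(x - 1)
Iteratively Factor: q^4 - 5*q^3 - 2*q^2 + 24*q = (q - 4)*(q^3 - q^2 - 6*q) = q*(q - 4)*(q^2 - q - 6) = q*(q - 4)*(q + 2)*(q - 3)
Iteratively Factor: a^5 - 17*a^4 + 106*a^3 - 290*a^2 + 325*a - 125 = (a - 1)*(a^4 - 16*a^3 + 90*a^2 - 200*a + 125) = (a - 5)*(a - 1)*(a^3 - 11*a^2 + 35*a - 25) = (a - 5)*(a - 1)^2*(a^2 - 10*a + 25) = (a - 5)^2*(a - 1)^2*(a - 5)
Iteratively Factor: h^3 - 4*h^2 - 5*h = (h + 1)*(h^2 - 5*h) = (h - 5)*(h + 1)*(h)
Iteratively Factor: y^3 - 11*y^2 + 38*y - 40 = (y - 5)*(y^2 - 6*y + 8) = (y - 5)*(y - 2)*(y - 4)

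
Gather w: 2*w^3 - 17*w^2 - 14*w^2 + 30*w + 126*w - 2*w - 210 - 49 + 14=2*w^3 - 31*w^2 + 154*w - 245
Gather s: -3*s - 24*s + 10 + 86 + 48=144 - 27*s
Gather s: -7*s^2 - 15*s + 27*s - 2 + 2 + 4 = -7*s^2 + 12*s + 4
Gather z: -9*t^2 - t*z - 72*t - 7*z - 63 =-9*t^2 - 72*t + z*(-t - 7) - 63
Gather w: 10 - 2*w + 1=11 - 2*w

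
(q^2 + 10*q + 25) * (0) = 0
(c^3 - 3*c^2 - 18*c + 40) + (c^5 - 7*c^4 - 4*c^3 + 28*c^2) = c^5 - 7*c^4 - 3*c^3 + 25*c^2 - 18*c + 40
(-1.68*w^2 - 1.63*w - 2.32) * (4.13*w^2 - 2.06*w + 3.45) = -6.9384*w^4 - 3.2711*w^3 - 12.0198*w^2 - 0.8443*w - 8.004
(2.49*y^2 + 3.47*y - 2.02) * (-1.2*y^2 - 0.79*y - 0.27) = -2.988*y^4 - 6.1311*y^3 - 0.989600000000001*y^2 + 0.6589*y + 0.5454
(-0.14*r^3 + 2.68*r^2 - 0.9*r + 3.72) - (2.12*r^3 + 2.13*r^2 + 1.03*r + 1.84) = -2.26*r^3 + 0.55*r^2 - 1.93*r + 1.88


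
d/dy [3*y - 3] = 3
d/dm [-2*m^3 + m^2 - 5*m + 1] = -6*m^2 + 2*m - 5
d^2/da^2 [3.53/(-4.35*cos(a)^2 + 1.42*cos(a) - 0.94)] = (267.1857*(1 - cos(a)^2)^2 - 174.43848*cos(a)^3 + 82.9740619999999*cos(a)^2 + 217.3087415*cos(a) + 27.2560125*cos(3*a) - 252.553144)/(4.35*cos(a)^2 - 1.42*cos(a) + 0.94)^3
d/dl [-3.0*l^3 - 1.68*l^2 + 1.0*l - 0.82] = -9.0*l^2 - 3.36*l + 1.0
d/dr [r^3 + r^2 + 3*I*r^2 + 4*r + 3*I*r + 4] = 3*r^2 + r*(2 + 6*I) + 4 + 3*I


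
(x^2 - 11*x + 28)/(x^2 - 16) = (x - 7)/(x + 4)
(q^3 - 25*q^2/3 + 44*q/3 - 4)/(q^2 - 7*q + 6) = (3*q^2 - 7*q + 2)/(3*(q - 1))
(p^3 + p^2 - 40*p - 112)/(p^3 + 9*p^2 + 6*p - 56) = (p^2 - 3*p - 28)/(p^2 + 5*p - 14)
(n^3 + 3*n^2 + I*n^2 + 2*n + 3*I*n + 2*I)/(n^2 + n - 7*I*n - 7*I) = (n^2 + n*(2 + I) + 2*I)/(n - 7*I)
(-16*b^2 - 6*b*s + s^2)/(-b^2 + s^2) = (16*b^2 + 6*b*s - s^2)/(b^2 - s^2)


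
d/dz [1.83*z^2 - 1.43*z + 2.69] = 3.66*z - 1.43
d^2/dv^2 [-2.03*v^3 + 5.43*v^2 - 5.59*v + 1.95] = 10.86 - 12.18*v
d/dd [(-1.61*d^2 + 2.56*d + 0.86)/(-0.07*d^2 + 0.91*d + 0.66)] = (-1.2859*d^2 - 2.0048*d + 0.907)/(0.0049*d^4 - 0.1274*d^3 + 0.7357*d^2 + 1.2012*d + 0.4356)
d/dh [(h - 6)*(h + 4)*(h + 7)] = 3*h^2 + 10*h - 38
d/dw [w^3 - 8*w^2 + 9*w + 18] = 3*w^2 - 16*w + 9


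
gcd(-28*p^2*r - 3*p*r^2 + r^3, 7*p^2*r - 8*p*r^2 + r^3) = 7*p*r - r^2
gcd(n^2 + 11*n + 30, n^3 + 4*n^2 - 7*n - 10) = n + 5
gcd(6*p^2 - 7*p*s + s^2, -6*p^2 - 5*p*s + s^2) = 6*p - s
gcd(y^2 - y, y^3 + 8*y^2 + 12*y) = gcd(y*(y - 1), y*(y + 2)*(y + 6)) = y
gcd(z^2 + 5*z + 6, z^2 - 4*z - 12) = z + 2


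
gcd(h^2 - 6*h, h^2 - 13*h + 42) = h - 6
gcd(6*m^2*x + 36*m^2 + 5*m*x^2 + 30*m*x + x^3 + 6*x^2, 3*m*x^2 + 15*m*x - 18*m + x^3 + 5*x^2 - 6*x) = 3*m*x + 18*m + x^2 + 6*x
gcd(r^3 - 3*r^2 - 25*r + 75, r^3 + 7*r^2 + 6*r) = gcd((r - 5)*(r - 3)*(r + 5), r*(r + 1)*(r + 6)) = 1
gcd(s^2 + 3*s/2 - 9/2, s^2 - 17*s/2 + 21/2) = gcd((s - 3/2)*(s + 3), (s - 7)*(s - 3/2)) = s - 3/2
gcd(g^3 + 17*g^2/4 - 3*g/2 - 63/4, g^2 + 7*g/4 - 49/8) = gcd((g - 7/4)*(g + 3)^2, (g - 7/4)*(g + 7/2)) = g - 7/4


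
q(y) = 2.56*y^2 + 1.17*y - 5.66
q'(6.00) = 31.89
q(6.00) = 93.52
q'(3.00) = 16.53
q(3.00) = 20.89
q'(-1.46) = -6.31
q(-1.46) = -1.91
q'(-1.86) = -8.35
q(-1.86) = 1.02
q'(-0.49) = -1.34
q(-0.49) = -5.62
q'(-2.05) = -9.33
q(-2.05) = 2.70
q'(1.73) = 10.03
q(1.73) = 4.03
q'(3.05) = 16.79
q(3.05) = 21.72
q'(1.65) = 9.62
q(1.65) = 3.24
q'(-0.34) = -0.57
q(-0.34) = -5.76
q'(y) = 5.12*y + 1.17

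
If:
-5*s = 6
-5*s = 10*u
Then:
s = -6/5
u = 3/5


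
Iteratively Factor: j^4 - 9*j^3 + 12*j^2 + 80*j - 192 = (j - 4)*(j^3 - 5*j^2 - 8*j + 48) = (j - 4)*(j + 3)*(j^2 - 8*j + 16) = (j - 4)^2*(j + 3)*(j - 4)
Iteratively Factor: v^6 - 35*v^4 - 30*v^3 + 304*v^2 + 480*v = (v)*(v^5 - 35*v^3 - 30*v^2 + 304*v + 480) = v*(v + 3)*(v^4 - 3*v^3 - 26*v^2 + 48*v + 160) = v*(v - 4)*(v + 3)*(v^3 + v^2 - 22*v - 40) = v*(v - 4)*(v + 3)*(v + 4)*(v^2 - 3*v - 10) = v*(v - 5)*(v - 4)*(v + 3)*(v + 4)*(v + 2)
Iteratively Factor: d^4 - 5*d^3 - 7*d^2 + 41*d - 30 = (d - 2)*(d^3 - 3*d^2 - 13*d + 15) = (d - 2)*(d - 1)*(d^2 - 2*d - 15) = (d - 2)*(d - 1)*(d + 3)*(d - 5)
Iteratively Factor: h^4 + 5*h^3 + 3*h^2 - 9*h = (h)*(h^3 + 5*h^2 + 3*h - 9) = h*(h + 3)*(h^2 + 2*h - 3) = h*(h + 3)^2*(h - 1)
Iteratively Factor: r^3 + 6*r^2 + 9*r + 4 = (r + 1)*(r^2 + 5*r + 4) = (r + 1)^2*(r + 4)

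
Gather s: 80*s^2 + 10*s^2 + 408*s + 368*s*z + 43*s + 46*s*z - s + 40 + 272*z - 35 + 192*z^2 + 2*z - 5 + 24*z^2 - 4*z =90*s^2 + s*(414*z + 450) + 216*z^2 + 270*z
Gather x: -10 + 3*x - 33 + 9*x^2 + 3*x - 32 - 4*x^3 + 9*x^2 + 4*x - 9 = -4*x^3 + 18*x^2 + 10*x - 84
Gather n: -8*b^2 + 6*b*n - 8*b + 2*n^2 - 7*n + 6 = -8*b^2 - 8*b + 2*n^2 + n*(6*b - 7) + 6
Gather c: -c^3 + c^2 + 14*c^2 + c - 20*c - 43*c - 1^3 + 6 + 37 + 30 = -c^3 + 15*c^2 - 62*c + 72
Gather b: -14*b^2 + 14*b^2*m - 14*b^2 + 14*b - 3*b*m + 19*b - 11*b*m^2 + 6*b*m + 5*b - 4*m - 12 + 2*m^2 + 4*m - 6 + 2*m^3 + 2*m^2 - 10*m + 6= b^2*(14*m - 28) + b*(-11*m^2 + 3*m + 38) + 2*m^3 + 4*m^2 - 10*m - 12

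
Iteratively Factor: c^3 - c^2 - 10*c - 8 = (c + 1)*(c^2 - 2*c - 8) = (c - 4)*(c + 1)*(c + 2)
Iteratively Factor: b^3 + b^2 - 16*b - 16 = (b + 4)*(b^2 - 3*b - 4) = (b + 1)*(b + 4)*(b - 4)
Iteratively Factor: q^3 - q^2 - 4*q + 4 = (q + 2)*(q^2 - 3*q + 2) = (q - 2)*(q + 2)*(q - 1)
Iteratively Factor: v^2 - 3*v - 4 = (v - 4)*(v + 1)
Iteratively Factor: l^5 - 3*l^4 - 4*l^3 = (l)*(l^4 - 3*l^3 - 4*l^2) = l^2*(l^3 - 3*l^2 - 4*l) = l^2*(l + 1)*(l^2 - 4*l) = l^3*(l + 1)*(l - 4)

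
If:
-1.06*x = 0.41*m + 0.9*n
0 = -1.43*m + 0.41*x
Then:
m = 0.286713286713287*x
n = -1.30839160839161*x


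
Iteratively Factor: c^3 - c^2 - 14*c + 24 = (c - 3)*(c^2 + 2*c - 8) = (c - 3)*(c - 2)*(c + 4)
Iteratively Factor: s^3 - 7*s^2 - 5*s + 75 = (s - 5)*(s^2 - 2*s - 15) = (s - 5)^2*(s + 3)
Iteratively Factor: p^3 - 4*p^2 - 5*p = (p + 1)*(p^2 - 5*p) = (p - 5)*(p + 1)*(p)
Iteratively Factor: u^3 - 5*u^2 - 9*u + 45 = (u - 5)*(u^2 - 9) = (u - 5)*(u - 3)*(u + 3)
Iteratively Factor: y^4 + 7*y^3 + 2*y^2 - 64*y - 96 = (y + 4)*(y^3 + 3*y^2 - 10*y - 24) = (y + 4)^2*(y^2 - y - 6) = (y + 2)*(y + 4)^2*(y - 3)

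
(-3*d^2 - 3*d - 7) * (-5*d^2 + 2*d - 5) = 15*d^4 + 9*d^3 + 44*d^2 + d + 35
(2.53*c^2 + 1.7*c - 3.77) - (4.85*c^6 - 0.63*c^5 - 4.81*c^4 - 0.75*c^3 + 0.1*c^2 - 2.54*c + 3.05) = -4.85*c^6 + 0.63*c^5 + 4.81*c^4 + 0.75*c^3 + 2.43*c^2 + 4.24*c - 6.82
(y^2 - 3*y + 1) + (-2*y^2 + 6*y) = -y^2 + 3*y + 1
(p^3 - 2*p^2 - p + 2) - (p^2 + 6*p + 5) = p^3 - 3*p^2 - 7*p - 3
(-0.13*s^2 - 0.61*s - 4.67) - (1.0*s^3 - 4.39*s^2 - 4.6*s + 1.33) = -1.0*s^3 + 4.26*s^2 + 3.99*s - 6.0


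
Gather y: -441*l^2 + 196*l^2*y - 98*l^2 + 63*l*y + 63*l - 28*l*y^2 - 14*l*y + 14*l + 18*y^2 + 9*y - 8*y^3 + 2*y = -539*l^2 + 77*l - 8*y^3 + y^2*(18 - 28*l) + y*(196*l^2 + 49*l + 11)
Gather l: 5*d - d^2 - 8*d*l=-d^2 - 8*d*l + 5*d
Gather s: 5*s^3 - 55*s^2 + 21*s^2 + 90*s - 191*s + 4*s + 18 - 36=5*s^3 - 34*s^2 - 97*s - 18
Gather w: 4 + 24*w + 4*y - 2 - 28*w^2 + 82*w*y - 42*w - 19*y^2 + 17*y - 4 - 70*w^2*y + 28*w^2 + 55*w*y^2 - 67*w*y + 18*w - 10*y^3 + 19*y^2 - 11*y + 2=-70*w^2*y + w*(55*y^2 + 15*y) - 10*y^3 + 10*y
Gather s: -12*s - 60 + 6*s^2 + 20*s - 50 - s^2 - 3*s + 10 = 5*s^2 + 5*s - 100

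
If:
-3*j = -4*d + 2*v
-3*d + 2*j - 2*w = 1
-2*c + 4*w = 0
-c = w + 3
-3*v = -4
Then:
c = -2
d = -7/3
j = -4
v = 4/3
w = -1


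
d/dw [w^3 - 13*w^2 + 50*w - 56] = 3*w^2 - 26*w + 50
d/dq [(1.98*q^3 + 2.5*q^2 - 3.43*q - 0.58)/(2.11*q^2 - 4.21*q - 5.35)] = (4.1778*q^4 - 16.6716*q^3 - 35.0667*q^2 - 24.3024*q + 15.9087)/(4.4521*q^4 - 17.7662*q^3 - 4.8529*q^2 + 45.047*q + 28.6225)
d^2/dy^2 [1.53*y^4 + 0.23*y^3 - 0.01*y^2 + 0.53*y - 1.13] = 18.36*y^2 + 1.38*y - 0.02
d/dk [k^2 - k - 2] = 2*k - 1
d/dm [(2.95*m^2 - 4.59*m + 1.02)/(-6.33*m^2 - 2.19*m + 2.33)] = (-35.5152*m^2 + 26.6602*m - 8.4609)/(40.0689*m^4 + 27.7254*m^3 - 24.7017*m^2 - 10.2054*m + 5.4289)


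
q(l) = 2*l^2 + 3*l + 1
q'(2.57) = 13.28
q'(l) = 4*l + 3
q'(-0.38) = 1.48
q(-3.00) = 10.00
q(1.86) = 13.50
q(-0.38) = 0.15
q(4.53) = 55.63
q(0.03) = 1.09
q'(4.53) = 21.12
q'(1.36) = 8.44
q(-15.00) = 406.00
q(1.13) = 6.94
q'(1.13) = 7.52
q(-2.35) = 5.00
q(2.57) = 21.92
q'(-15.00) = -57.00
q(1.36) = 8.78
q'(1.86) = 10.44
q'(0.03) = 3.12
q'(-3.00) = -9.00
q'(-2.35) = -6.40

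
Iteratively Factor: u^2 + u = (u)*(u + 1)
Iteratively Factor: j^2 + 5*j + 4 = (j + 4)*(j + 1)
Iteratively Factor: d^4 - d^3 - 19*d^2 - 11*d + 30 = (d - 1)*(d^3 - 19*d - 30) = (d - 1)*(d + 3)*(d^2 - 3*d - 10) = (d - 5)*(d - 1)*(d + 3)*(d + 2)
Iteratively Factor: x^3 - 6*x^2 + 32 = (x - 4)*(x^2 - 2*x - 8) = (x - 4)*(x + 2)*(x - 4)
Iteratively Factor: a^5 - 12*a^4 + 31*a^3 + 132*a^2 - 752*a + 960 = (a - 5)*(a^4 - 7*a^3 - 4*a^2 + 112*a - 192) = (a - 5)*(a - 3)*(a^3 - 4*a^2 - 16*a + 64) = (a - 5)*(a - 4)*(a - 3)*(a^2 - 16) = (a - 5)*(a - 4)^2*(a - 3)*(a + 4)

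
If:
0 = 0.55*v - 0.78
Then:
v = 1.42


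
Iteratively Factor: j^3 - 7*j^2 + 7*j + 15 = (j - 3)*(j^2 - 4*j - 5) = (j - 3)*(j + 1)*(j - 5)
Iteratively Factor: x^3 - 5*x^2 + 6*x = (x - 2)*(x^2 - 3*x) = (x - 3)*(x - 2)*(x)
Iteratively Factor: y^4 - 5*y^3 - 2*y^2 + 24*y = (y - 4)*(y^3 - y^2 - 6*y) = y*(y - 4)*(y^2 - y - 6) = y*(y - 4)*(y - 3)*(y + 2)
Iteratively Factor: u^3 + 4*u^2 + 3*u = (u + 1)*(u^2 + 3*u) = (u + 1)*(u + 3)*(u)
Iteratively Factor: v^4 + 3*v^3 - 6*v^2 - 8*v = (v - 2)*(v^3 + 5*v^2 + 4*v) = (v - 2)*(v + 1)*(v^2 + 4*v) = v*(v - 2)*(v + 1)*(v + 4)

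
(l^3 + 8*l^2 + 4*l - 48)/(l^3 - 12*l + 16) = (l + 6)/(l - 2)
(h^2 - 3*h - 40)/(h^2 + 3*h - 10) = (h - 8)/(h - 2)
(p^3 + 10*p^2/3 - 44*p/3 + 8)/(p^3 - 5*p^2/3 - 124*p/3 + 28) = (p - 2)/(p - 7)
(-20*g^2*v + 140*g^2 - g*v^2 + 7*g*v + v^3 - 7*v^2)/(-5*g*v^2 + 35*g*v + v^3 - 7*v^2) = (4*g + v)/v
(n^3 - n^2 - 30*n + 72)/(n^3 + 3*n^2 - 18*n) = (n - 4)/n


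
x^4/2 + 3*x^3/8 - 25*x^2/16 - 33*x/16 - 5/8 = (x/2 + 1/4)*(x - 2)*(x + 1)*(x + 5/4)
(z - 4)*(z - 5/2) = z^2 - 13*z/2 + 10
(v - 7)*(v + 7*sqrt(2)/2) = v^2 - 7*v + 7*sqrt(2)*v/2 - 49*sqrt(2)/2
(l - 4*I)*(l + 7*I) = l^2 + 3*I*l + 28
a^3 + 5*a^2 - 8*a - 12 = (a - 2)*(a + 1)*(a + 6)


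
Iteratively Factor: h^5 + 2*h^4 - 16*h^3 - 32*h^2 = (h - 4)*(h^4 + 6*h^3 + 8*h^2) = h*(h - 4)*(h^3 + 6*h^2 + 8*h) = h*(h - 4)*(h + 4)*(h^2 + 2*h) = h*(h - 4)*(h + 2)*(h + 4)*(h)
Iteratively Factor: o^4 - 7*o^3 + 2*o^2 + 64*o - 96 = (o - 4)*(o^3 - 3*o^2 - 10*o + 24) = (o - 4)^2*(o^2 + o - 6) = (o - 4)^2*(o + 3)*(o - 2)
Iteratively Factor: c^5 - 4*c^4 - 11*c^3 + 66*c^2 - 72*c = (c - 3)*(c^4 - c^3 - 14*c^2 + 24*c) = (c - 3)*(c - 2)*(c^3 + c^2 - 12*c) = (c - 3)*(c - 2)*(c + 4)*(c^2 - 3*c) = (c - 3)^2*(c - 2)*(c + 4)*(c)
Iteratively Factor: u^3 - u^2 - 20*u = (u)*(u^2 - u - 20) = u*(u - 5)*(u + 4)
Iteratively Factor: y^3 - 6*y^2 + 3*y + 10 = (y - 2)*(y^2 - 4*y - 5) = (y - 2)*(y + 1)*(y - 5)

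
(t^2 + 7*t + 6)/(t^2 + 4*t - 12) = (t + 1)/(t - 2)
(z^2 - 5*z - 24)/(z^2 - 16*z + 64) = (z + 3)/(z - 8)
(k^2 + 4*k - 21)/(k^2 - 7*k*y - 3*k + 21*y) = (-k - 7)/(-k + 7*y)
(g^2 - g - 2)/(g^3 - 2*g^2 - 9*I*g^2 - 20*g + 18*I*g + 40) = (g + 1)/(g^2 - 9*I*g - 20)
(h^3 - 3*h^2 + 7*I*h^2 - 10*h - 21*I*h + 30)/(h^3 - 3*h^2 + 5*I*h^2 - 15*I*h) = (h + 2*I)/h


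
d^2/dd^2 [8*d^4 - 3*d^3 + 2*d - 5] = 6*d*(16*d - 3)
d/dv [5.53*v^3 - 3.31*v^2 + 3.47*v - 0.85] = 16.59*v^2 - 6.62*v + 3.47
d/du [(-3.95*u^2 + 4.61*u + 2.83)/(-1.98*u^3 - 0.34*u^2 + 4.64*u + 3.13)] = (-7.821*u^4 + 18.2556*u^3 + 0.0495999999999981*u^2 - 22.8026*u + 1.2981)/(3.9204*u^6 + 1.3464*u^5 - 18.2588*u^4 - 15.55*u^3 + 19.4012*u^2 + 29.0464*u + 9.7969)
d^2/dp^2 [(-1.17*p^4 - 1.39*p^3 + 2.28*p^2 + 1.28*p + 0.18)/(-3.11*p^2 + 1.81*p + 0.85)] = (22.632714*p^6 - 39.516282*p^5 + 4.44085200000004*p^4 - 5.17206400000003*p^3 - 23.633958*p^2 - 8.197002*p - 1.487096)/(30.080231*p^6 - 52.519503*p^5 + 5.90215800000001*p^4 + 22.778669*p^3 - 1.61313*p^2 - 3.923175*p - 0.614125)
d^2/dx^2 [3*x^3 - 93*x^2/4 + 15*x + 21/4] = 18*x - 93/2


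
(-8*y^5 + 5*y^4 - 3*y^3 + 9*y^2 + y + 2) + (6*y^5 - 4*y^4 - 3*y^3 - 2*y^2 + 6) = -2*y^5 + y^4 - 6*y^3 + 7*y^2 + y + 8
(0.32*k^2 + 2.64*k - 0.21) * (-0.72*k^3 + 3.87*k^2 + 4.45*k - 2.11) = -0.2304*k^5 - 0.6624*k^4 + 11.792*k^3 + 10.2601*k^2 - 6.5049*k + 0.4431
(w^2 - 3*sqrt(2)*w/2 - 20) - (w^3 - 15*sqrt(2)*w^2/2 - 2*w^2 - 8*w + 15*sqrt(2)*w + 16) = -w^3 + 3*w^2 + 15*sqrt(2)*w^2/2 - 33*sqrt(2)*w/2 + 8*w - 36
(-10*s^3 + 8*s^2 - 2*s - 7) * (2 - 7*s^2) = 70*s^5 - 56*s^4 - 6*s^3 + 65*s^2 - 4*s - 14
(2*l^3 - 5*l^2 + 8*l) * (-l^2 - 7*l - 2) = -2*l^5 - 9*l^4 + 23*l^3 - 46*l^2 - 16*l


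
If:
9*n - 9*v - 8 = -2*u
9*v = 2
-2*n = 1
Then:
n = -1/2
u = 29/4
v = 2/9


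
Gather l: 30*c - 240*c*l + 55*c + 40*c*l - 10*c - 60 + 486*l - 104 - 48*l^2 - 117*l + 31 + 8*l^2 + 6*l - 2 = 75*c - 40*l^2 + l*(375 - 200*c) - 135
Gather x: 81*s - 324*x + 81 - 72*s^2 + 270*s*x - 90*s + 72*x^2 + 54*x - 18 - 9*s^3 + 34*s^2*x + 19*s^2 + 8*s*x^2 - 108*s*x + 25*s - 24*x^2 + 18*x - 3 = -9*s^3 - 53*s^2 + 16*s + x^2*(8*s + 48) + x*(34*s^2 + 162*s - 252) + 60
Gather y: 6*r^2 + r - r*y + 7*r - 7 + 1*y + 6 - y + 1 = 6*r^2 - r*y + 8*r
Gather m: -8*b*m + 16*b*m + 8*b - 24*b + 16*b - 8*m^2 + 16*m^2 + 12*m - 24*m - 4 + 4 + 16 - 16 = 8*m^2 + m*(8*b - 12)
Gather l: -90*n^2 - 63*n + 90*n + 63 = -90*n^2 + 27*n + 63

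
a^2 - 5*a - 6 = (a - 6)*(a + 1)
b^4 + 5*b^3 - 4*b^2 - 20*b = b*(b - 2)*(b + 2)*(b + 5)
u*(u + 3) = u^2 + 3*u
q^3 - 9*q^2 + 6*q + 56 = (q - 7)*(q - 4)*(q + 2)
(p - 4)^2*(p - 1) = p^3 - 9*p^2 + 24*p - 16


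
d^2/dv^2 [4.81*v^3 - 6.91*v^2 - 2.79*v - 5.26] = 28.86*v - 13.82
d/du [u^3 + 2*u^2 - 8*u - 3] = 3*u^2 + 4*u - 8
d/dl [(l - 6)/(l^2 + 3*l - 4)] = (-l^2 + 12*l + 14)/(l^4 + 6*l^3 + l^2 - 24*l + 16)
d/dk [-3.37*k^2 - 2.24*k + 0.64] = -6.74*k - 2.24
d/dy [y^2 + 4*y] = 2*y + 4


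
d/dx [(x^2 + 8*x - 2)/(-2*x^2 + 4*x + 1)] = 2*(10*x^2 - 3*x + 8)/(4*x^4 - 16*x^3 + 12*x^2 + 8*x + 1)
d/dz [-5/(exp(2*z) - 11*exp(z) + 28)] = (10*exp(z) - 55)*exp(z)/(exp(2*z) - 11*exp(z) + 28)^2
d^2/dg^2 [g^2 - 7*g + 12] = 2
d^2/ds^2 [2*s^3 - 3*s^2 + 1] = 12*s - 6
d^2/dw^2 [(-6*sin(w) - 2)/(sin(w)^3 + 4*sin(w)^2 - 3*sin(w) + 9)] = 2*(12*sin(w)^7 + 45*sin(w)^6 + 110*sin(w)^5 - 341*sin(w)^4 - 943*sin(w)^3 + 192*sin(w)^2 + 1044*sin(w) - 108)/(sin(w)^3 + 4*sin(w)^2 - 3*sin(w) + 9)^3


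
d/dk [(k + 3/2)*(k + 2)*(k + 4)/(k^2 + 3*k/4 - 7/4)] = 2*(8*k^4 + 12*k^3 - 133*k^2 - 402*k - 310)/(16*k^4 + 24*k^3 - 47*k^2 - 42*k + 49)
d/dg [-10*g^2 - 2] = -20*g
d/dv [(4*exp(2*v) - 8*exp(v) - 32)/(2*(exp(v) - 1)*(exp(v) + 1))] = 4*(exp(2*v) + 7*exp(v) + 1)*exp(v)/(exp(4*v) - 2*exp(2*v) + 1)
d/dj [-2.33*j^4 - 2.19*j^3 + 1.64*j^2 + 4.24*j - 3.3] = -9.32*j^3 - 6.57*j^2 + 3.28*j + 4.24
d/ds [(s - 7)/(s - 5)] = 2/(s - 5)^2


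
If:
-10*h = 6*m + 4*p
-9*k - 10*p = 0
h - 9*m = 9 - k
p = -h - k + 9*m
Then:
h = 53/16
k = 10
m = 23/48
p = -9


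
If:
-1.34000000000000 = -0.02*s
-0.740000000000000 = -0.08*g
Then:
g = 9.25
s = 67.00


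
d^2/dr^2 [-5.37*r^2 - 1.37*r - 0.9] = -10.7400000000000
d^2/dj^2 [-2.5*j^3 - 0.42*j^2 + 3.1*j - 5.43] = -15.0*j - 0.84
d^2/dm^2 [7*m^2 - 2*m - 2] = 14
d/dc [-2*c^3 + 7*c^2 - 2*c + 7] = -6*c^2 + 14*c - 2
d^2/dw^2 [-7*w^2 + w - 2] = -14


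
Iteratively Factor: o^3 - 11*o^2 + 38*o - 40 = (o - 2)*(o^2 - 9*o + 20) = (o - 5)*(o - 2)*(o - 4)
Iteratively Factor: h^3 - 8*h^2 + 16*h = (h - 4)*(h^2 - 4*h) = (h - 4)^2*(h)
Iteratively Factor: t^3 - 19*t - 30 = (t + 2)*(t^2 - 2*t - 15) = (t - 5)*(t + 2)*(t + 3)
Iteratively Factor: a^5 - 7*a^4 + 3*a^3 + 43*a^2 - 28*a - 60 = (a + 1)*(a^4 - 8*a^3 + 11*a^2 + 32*a - 60) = (a - 5)*(a + 1)*(a^3 - 3*a^2 - 4*a + 12) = (a - 5)*(a - 2)*(a + 1)*(a^2 - a - 6) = (a - 5)*(a - 2)*(a + 1)*(a + 2)*(a - 3)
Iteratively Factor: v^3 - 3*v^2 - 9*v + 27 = (v + 3)*(v^2 - 6*v + 9) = (v - 3)*(v + 3)*(v - 3)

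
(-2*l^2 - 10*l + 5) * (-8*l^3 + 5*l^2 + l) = 16*l^5 + 70*l^4 - 92*l^3 + 15*l^2 + 5*l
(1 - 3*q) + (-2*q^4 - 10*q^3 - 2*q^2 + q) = -2*q^4 - 10*q^3 - 2*q^2 - 2*q + 1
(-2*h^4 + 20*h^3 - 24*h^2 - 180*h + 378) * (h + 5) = -2*h^5 + 10*h^4 + 76*h^3 - 300*h^2 - 522*h + 1890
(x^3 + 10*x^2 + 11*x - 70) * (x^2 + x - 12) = x^5 + 11*x^4 + 9*x^3 - 179*x^2 - 202*x + 840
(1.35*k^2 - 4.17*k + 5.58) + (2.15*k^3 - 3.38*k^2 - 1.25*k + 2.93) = 2.15*k^3 - 2.03*k^2 - 5.42*k + 8.51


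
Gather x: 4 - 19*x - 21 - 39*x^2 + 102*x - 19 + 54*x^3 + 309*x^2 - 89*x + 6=54*x^3 + 270*x^2 - 6*x - 30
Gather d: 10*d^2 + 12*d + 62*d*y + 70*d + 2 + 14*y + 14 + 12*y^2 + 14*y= 10*d^2 + d*(62*y + 82) + 12*y^2 + 28*y + 16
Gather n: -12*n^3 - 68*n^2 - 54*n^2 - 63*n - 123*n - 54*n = -12*n^3 - 122*n^2 - 240*n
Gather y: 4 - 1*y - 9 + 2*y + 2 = y - 3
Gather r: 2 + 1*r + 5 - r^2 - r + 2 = 9 - r^2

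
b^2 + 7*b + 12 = (b + 3)*(b + 4)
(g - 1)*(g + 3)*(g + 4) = g^3 + 6*g^2 + 5*g - 12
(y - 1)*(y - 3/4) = y^2 - 7*y/4 + 3/4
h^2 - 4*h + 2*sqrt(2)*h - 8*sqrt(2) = (h - 4)*(h + 2*sqrt(2))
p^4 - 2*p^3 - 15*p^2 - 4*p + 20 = (p - 5)*(p - 1)*(p + 2)^2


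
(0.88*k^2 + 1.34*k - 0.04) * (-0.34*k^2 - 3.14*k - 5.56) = -0.2992*k^4 - 3.2188*k^3 - 9.0868*k^2 - 7.3248*k + 0.2224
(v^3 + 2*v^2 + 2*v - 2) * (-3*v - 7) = -3*v^4 - 13*v^3 - 20*v^2 - 8*v + 14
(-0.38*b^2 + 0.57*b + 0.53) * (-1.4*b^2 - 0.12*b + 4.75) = 0.532*b^4 - 0.7524*b^3 - 2.6154*b^2 + 2.6439*b + 2.5175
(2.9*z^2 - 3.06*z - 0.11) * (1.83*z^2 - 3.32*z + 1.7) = 5.307*z^4 - 15.2278*z^3 + 14.8879*z^2 - 4.8368*z - 0.187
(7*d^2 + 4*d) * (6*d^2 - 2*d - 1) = 42*d^4 + 10*d^3 - 15*d^2 - 4*d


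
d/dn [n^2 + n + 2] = 2*n + 1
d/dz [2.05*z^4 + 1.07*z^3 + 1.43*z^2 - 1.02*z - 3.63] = 8.2*z^3 + 3.21*z^2 + 2.86*z - 1.02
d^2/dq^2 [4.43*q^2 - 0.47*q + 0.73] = 8.86000000000000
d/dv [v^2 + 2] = 2*v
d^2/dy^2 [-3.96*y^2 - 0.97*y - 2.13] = -7.92000000000000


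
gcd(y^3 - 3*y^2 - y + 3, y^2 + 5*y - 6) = y - 1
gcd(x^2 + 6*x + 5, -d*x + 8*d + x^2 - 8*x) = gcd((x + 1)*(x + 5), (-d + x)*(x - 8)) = 1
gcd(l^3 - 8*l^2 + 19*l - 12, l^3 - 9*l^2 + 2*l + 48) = l - 3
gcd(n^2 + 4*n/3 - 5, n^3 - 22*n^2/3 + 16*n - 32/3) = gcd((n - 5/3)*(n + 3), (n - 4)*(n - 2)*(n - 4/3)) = 1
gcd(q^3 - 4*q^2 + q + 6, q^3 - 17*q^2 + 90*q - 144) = q - 3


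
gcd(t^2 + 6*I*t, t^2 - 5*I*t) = t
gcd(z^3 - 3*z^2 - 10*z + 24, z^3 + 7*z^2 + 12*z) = z + 3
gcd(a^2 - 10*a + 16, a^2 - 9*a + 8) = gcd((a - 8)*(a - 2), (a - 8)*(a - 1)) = a - 8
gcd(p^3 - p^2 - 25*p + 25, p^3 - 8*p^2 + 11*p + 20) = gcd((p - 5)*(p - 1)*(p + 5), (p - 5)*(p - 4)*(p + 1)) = p - 5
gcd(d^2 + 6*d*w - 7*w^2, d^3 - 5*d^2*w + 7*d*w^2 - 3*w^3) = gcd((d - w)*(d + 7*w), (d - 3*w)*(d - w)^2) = -d + w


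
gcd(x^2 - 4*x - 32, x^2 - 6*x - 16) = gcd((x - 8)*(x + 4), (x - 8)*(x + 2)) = x - 8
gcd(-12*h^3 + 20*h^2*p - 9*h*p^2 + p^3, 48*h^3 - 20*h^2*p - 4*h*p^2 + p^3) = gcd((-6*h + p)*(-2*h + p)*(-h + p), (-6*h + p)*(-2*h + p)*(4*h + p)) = 12*h^2 - 8*h*p + p^2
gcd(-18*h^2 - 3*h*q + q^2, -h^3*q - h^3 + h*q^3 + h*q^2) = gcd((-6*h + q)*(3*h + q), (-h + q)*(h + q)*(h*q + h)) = 1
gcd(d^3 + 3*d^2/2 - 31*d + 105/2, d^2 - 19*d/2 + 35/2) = d - 5/2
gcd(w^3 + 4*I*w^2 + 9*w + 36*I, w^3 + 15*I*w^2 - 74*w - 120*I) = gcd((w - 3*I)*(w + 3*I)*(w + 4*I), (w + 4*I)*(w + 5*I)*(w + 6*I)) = w + 4*I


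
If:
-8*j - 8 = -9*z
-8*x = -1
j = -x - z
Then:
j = -73/136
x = 1/8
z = 7/17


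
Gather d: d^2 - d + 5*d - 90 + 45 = d^2 + 4*d - 45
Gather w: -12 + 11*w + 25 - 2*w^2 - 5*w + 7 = -2*w^2 + 6*w + 20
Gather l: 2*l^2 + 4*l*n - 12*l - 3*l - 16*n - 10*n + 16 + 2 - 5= 2*l^2 + l*(4*n - 15) - 26*n + 13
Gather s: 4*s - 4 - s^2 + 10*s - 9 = -s^2 + 14*s - 13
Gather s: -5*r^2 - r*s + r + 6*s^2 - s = -5*r^2 + r + 6*s^2 + s*(-r - 1)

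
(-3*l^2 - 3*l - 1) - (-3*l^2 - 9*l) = 6*l - 1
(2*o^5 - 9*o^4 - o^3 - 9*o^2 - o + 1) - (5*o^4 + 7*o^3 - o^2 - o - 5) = 2*o^5 - 14*o^4 - 8*o^3 - 8*o^2 + 6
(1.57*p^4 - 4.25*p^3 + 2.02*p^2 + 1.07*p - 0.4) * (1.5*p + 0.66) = 2.355*p^5 - 5.3388*p^4 + 0.225*p^3 + 2.9382*p^2 + 0.1062*p - 0.264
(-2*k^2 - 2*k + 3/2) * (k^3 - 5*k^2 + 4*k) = -2*k^5 + 8*k^4 + 7*k^3/2 - 31*k^2/2 + 6*k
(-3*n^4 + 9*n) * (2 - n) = 3*n^5 - 6*n^4 - 9*n^2 + 18*n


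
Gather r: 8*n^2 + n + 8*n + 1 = 8*n^2 + 9*n + 1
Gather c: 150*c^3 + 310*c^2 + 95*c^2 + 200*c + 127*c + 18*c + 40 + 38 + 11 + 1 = 150*c^3 + 405*c^2 + 345*c + 90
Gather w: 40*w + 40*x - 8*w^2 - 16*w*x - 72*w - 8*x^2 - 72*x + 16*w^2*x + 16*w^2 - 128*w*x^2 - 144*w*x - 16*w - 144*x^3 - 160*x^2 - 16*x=w^2*(16*x + 8) + w*(-128*x^2 - 160*x - 48) - 144*x^3 - 168*x^2 - 48*x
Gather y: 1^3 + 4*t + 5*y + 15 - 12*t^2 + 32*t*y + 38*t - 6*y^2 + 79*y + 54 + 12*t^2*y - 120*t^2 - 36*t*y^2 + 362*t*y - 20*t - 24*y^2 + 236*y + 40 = -132*t^2 + 22*t + y^2*(-36*t - 30) + y*(12*t^2 + 394*t + 320) + 110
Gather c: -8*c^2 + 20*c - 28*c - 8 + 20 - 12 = -8*c^2 - 8*c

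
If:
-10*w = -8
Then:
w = 4/5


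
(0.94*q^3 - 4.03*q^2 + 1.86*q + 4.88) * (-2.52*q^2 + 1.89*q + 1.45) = -2.3688*q^5 + 11.9322*q^4 - 10.9409*q^3 - 14.6257*q^2 + 11.9202*q + 7.076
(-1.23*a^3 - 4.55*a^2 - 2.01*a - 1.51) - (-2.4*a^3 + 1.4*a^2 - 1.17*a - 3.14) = 1.17*a^3 - 5.95*a^2 - 0.84*a + 1.63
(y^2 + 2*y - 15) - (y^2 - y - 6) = 3*y - 9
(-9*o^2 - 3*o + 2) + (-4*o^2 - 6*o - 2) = -13*o^2 - 9*o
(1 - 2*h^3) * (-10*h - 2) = 20*h^4 + 4*h^3 - 10*h - 2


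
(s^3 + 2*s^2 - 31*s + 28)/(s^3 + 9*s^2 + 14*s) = (s^2 - 5*s + 4)/(s*(s + 2))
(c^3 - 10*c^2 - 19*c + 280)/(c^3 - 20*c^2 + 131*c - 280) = (c + 5)/(c - 5)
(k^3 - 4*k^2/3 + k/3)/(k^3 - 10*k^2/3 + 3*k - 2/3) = k/(k - 2)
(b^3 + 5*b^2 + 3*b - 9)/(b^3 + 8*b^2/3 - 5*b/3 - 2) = 3*(b + 3)/(3*b + 2)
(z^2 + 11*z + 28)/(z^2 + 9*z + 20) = (z + 7)/(z + 5)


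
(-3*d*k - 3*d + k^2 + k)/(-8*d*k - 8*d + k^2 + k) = (3*d - k)/(8*d - k)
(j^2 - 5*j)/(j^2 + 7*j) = (j - 5)/(j + 7)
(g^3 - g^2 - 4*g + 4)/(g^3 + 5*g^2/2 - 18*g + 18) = 2*(g^2 + g - 2)/(2*g^2 + 9*g - 18)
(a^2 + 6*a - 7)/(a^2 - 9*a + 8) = (a + 7)/(a - 8)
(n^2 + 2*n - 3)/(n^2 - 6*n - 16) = (-n^2 - 2*n + 3)/(-n^2 + 6*n + 16)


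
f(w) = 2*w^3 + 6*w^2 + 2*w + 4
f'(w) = 6*w^2 + 12*w + 2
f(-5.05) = -110.66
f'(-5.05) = 94.42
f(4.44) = 306.22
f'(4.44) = 173.56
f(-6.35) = -278.86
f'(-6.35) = 167.74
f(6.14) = 705.43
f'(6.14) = 301.88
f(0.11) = 4.30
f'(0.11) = 3.39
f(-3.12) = -4.58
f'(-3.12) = 22.97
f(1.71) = 34.97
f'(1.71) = 40.06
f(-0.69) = 4.82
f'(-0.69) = -3.42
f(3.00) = 118.00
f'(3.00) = 92.00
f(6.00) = 664.00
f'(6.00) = 290.00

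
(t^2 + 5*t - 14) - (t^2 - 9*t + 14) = 14*t - 28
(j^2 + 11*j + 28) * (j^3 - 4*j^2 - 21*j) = j^5 + 7*j^4 - 37*j^3 - 343*j^2 - 588*j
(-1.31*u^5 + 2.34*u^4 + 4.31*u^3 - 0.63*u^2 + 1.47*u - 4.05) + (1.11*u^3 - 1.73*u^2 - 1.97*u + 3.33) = -1.31*u^5 + 2.34*u^4 + 5.42*u^3 - 2.36*u^2 - 0.5*u - 0.72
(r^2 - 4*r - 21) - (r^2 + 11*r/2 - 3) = -19*r/2 - 18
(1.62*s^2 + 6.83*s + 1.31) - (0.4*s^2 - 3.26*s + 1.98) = 1.22*s^2 + 10.09*s - 0.67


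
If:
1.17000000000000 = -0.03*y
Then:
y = -39.00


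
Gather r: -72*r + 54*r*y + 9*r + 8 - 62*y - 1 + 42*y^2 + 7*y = r*(54*y - 63) + 42*y^2 - 55*y + 7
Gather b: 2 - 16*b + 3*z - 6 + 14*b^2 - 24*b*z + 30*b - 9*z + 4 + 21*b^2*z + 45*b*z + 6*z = b^2*(21*z + 14) + b*(21*z + 14)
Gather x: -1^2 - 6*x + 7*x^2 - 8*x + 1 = 7*x^2 - 14*x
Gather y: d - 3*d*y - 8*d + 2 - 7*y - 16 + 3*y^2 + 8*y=-7*d + 3*y^2 + y*(1 - 3*d) - 14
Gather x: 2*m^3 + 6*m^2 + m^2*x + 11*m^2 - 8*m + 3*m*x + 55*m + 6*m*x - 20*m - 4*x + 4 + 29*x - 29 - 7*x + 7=2*m^3 + 17*m^2 + 27*m + x*(m^2 + 9*m + 18) - 18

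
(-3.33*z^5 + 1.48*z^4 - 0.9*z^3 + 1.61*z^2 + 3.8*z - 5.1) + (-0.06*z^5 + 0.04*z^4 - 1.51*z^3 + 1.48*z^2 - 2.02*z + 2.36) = -3.39*z^5 + 1.52*z^4 - 2.41*z^3 + 3.09*z^2 + 1.78*z - 2.74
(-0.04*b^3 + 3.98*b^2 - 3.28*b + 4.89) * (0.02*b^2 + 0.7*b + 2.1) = -0.0008*b^5 + 0.0516*b^4 + 2.6364*b^3 + 6.1598*b^2 - 3.465*b + 10.269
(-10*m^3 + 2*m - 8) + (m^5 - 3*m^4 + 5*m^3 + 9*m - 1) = m^5 - 3*m^4 - 5*m^3 + 11*m - 9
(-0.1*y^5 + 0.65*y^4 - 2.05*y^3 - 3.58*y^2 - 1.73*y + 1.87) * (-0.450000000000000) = 0.045*y^5 - 0.2925*y^4 + 0.9225*y^3 + 1.611*y^2 + 0.7785*y - 0.8415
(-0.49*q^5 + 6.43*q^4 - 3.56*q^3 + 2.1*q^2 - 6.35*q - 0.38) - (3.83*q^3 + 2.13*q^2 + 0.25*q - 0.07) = -0.49*q^5 + 6.43*q^4 - 7.39*q^3 - 0.0299999999999998*q^2 - 6.6*q - 0.31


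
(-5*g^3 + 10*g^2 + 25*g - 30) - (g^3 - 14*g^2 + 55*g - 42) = -6*g^3 + 24*g^2 - 30*g + 12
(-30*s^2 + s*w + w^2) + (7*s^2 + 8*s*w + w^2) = -23*s^2 + 9*s*w + 2*w^2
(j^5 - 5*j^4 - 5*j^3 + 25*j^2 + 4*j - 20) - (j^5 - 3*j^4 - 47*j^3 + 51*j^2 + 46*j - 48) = -2*j^4 + 42*j^3 - 26*j^2 - 42*j + 28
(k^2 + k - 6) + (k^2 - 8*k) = 2*k^2 - 7*k - 6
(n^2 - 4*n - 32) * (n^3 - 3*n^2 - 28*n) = n^5 - 7*n^4 - 48*n^3 + 208*n^2 + 896*n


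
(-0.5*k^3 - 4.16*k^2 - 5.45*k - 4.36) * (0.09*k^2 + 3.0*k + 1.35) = -0.045*k^5 - 1.8744*k^4 - 13.6455*k^3 - 22.3584*k^2 - 20.4375*k - 5.886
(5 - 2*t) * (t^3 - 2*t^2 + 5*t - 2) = -2*t^4 + 9*t^3 - 20*t^2 + 29*t - 10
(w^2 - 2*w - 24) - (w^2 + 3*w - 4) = -5*w - 20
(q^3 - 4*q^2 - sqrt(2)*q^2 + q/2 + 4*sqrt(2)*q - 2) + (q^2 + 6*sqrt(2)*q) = q^3 - 3*q^2 - sqrt(2)*q^2 + q/2 + 10*sqrt(2)*q - 2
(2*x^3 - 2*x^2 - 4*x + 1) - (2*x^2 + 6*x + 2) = 2*x^3 - 4*x^2 - 10*x - 1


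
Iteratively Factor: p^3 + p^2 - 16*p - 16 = (p + 1)*(p^2 - 16) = (p - 4)*(p + 1)*(p + 4)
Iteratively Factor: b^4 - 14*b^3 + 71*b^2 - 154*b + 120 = (b - 2)*(b^3 - 12*b^2 + 47*b - 60) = (b - 4)*(b - 2)*(b^2 - 8*b + 15) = (b - 4)*(b - 3)*(b - 2)*(b - 5)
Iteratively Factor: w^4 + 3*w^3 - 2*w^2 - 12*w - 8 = (w + 2)*(w^3 + w^2 - 4*w - 4) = (w + 1)*(w + 2)*(w^2 - 4) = (w - 2)*(w + 1)*(w + 2)*(w + 2)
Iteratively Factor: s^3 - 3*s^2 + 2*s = (s - 2)*(s^2 - s) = s*(s - 2)*(s - 1)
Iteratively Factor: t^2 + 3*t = (t + 3)*(t)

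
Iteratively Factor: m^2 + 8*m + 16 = (m + 4)*(m + 4)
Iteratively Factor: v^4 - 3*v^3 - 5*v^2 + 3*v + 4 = (v - 1)*(v^3 - 2*v^2 - 7*v - 4) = (v - 4)*(v - 1)*(v^2 + 2*v + 1) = (v - 4)*(v - 1)*(v + 1)*(v + 1)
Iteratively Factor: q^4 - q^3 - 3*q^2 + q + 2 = (q + 1)*(q^3 - 2*q^2 - q + 2) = (q - 1)*(q + 1)*(q^2 - q - 2) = (q - 1)*(q + 1)^2*(q - 2)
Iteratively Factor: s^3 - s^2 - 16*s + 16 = (s - 4)*(s^2 + 3*s - 4) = (s - 4)*(s + 4)*(s - 1)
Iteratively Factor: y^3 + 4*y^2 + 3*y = (y)*(y^2 + 4*y + 3) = y*(y + 1)*(y + 3)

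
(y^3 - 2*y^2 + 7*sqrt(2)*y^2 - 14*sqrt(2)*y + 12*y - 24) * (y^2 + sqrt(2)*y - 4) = y^5 - 2*y^4 + 8*sqrt(2)*y^4 - 16*sqrt(2)*y^3 + 22*y^3 - 44*y^2 - 16*sqrt(2)*y^2 - 48*y + 32*sqrt(2)*y + 96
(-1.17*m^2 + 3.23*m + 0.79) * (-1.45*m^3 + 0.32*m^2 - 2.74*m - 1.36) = 1.6965*m^5 - 5.0579*m^4 + 3.0939*m^3 - 7.0062*m^2 - 6.5574*m - 1.0744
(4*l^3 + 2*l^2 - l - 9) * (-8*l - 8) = -32*l^4 - 48*l^3 - 8*l^2 + 80*l + 72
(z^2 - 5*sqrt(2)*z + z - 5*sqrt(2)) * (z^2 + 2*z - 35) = z^4 - 5*sqrt(2)*z^3 + 3*z^3 - 33*z^2 - 15*sqrt(2)*z^2 - 35*z + 165*sqrt(2)*z + 175*sqrt(2)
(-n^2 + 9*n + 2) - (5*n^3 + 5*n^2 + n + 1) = -5*n^3 - 6*n^2 + 8*n + 1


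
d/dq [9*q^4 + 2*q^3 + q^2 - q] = 36*q^3 + 6*q^2 + 2*q - 1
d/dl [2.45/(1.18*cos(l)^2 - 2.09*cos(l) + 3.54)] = (5.782*cos(l) - 5.1205)*sin(l)/(1.18*cos(l)^2 - 2.09*cos(l) + 3.54)^2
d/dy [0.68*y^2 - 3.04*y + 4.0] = 1.36*y - 3.04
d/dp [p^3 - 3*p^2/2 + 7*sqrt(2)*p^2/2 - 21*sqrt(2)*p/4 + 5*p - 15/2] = 3*p^2 - 3*p + 7*sqrt(2)*p - 21*sqrt(2)/4 + 5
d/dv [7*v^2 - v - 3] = 14*v - 1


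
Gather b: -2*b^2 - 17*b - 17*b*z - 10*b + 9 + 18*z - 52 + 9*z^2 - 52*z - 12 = -2*b^2 + b*(-17*z - 27) + 9*z^2 - 34*z - 55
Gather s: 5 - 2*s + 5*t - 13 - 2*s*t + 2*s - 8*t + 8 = -2*s*t - 3*t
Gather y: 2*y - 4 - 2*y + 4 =0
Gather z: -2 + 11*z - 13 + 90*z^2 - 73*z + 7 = 90*z^2 - 62*z - 8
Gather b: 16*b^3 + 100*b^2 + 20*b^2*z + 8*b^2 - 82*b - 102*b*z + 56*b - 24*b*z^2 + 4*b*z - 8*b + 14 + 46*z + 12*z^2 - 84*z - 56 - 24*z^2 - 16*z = 16*b^3 + b^2*(20*z + 108) + b*(-24*z^2 - 98*z - 34) - 12*z^2 - 54*z - 42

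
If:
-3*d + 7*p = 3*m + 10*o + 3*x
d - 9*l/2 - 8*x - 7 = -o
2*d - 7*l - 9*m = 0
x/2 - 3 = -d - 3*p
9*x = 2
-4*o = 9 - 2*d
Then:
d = 2777/1242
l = -353/207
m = 10190/5589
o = -703/621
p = 811/3726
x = 2/9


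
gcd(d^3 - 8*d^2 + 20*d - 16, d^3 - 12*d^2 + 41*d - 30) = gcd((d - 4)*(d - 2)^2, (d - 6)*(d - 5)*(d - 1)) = 1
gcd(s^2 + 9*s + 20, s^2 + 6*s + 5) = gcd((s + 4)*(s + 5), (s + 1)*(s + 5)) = s + 5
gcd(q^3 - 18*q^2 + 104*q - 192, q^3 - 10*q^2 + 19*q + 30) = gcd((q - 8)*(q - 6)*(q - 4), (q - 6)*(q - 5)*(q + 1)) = q - 6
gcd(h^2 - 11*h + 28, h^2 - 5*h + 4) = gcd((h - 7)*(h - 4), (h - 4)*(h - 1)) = h - 4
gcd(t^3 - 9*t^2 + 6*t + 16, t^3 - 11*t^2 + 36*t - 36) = t - 2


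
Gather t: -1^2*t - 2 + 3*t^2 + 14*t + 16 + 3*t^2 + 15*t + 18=6*t^2 + 28*t + 32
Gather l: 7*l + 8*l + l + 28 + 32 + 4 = 16*l + 64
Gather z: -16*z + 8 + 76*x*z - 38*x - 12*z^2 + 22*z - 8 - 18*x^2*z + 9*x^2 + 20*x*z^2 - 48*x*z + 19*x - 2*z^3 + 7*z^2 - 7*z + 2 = 9*x^2 - 19*x - 2*z^3 + z^2*(20*x - 5) + z*(-18*x^2 + 28*x - 1) + 2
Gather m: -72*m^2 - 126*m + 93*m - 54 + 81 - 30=-72*m^2 - 33*m - 3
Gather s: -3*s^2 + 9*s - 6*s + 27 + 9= -3*s^2 + 3*s + 36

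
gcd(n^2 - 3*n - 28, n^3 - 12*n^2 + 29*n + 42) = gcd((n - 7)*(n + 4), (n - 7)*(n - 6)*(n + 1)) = n - 7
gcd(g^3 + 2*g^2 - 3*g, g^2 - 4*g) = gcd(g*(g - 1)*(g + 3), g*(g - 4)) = g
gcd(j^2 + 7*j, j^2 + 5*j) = j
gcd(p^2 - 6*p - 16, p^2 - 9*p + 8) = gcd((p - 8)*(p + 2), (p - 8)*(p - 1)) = p - 8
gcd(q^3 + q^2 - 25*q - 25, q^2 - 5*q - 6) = q + 1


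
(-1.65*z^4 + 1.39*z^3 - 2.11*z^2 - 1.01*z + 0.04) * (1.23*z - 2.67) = -2.0295*z^5 + 6.1152*z^4 - 6.3066*z^3 + 4.3914*z^2 + 2.7459*z - 0.1068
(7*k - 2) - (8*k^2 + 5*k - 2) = -8*k^2 + 2*k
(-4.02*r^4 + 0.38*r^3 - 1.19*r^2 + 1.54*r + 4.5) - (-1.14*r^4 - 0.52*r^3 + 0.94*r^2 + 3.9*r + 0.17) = -2.88*r^4 + 0.9*r^3 - 2.13*r^2 - 2.36*r + 4.33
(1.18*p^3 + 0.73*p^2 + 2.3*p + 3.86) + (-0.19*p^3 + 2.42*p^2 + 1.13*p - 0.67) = 0.99*p^3 + 3.15*p^2 + 3.43*p + 3.19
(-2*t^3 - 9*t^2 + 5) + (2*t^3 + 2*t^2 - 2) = 3 - 7*t^2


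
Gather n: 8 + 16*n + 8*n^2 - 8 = 8*n^2 + 16*n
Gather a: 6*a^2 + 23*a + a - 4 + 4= 6*a^2 + 24*a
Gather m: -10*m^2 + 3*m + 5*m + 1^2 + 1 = -10*m^2 + 8*m + 2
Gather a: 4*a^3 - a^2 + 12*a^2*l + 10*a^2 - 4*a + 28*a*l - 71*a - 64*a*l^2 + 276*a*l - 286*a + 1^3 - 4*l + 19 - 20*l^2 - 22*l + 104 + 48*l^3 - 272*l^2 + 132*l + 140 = 4*a^3 + a^2*(12*l + 9) + a*(-64*l^2 + 304*l - 361) + 48*l^3 - 292*l^2 + 106*l + 264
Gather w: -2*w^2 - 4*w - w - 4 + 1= -2*w^2 - 5*w - 3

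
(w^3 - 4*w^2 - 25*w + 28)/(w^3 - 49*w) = (w^2 + 3*w - 4)/(w*(w + 7))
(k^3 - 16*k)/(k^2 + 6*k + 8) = k*(k - 4)/(k + 2)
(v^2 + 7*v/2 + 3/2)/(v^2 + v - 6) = (v + 1/2)/(v - 2)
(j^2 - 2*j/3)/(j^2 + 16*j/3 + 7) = j*(3*j - 2)/(3*j^2 + 16*j + 21)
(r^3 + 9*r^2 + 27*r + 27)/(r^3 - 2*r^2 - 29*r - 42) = (r^2 + 6*r + 9)/(r^2 - 5*r - 14)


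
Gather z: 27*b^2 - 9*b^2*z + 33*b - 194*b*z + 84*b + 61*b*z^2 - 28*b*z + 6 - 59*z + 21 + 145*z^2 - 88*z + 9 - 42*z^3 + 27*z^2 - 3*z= 27*b^2 + 117*b - 42*z^3 + z^2*(61*b + 172) + z*(-9*b^2 - 222*b - 150) + 36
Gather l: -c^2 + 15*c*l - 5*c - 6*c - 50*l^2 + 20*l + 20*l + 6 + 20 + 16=-c^2 - 11*c - 50*l^2 + l*(15*c + 40) + 42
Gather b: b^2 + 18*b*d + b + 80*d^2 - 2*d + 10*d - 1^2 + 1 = b^2 + b*(18*d + 1) + 80*d^2 + 8*d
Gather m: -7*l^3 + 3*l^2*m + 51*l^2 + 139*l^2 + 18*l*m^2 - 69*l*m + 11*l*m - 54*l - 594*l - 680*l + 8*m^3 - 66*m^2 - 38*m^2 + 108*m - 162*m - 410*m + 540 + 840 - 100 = -7*l^3 + 190*l^2 - 1328*l + 8*m^3 + m^2*(18*l - 104) + m*(3*l^2 - 58*l - 464) + 1280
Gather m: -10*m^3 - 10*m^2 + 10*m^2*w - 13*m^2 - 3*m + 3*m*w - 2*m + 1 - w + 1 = -10*m^3 + m^2*(10*w - 23) + m*(3*w - 5) - w + 2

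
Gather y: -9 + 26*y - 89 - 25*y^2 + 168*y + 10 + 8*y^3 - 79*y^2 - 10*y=8*y^3 - 104*y^2 + 184*y - 88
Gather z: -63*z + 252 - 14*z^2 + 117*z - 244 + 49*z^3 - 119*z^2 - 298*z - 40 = 49*z^3 - 133*z^2 - 244*z - 32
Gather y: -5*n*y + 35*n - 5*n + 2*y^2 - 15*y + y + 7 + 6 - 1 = 30*n + 2*y^2 + y*(-5*n - 14) + 12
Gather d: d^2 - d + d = d^2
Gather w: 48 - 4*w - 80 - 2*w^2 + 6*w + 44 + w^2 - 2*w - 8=4 - w^2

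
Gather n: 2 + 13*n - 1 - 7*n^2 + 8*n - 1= -7*n^2 + 21*n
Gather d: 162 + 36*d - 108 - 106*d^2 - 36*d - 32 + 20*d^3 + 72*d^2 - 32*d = 20*d^3 - 34*d^2 - 32*d + 22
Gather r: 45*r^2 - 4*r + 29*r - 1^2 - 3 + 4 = 45*r^2 + 25*r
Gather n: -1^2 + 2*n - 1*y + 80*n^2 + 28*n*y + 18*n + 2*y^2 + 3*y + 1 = 80*n^2 + n*(28*y + 20) + 2*y^2 + 2*y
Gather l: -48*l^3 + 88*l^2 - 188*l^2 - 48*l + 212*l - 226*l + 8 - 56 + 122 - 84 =-48*l^3 - 100*l^2 - 62*l - 10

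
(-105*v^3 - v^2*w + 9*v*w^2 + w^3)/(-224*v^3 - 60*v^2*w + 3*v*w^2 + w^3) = (15*v^2 - 2*v*w - w^2)/(32*v^2 + 4*v*w - w^2)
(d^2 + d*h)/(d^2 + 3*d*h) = (d + h)/(d + 3*h)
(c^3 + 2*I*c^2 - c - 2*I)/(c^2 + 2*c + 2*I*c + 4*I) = (c^2 - 1)/(c + 2)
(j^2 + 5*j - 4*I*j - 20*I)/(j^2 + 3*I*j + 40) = (j^2 + j*(5 - 4*I) - 20*I)/(j^2 + 3*I*j + 40)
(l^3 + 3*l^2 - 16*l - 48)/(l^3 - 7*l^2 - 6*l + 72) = (l + 4)/(l - 6)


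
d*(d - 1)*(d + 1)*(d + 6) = d^4 + 6*d^3 - d^2 - 6*d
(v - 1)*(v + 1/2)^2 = v^3 - 3*v/4 - 1/4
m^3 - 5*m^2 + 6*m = m*(m - 3)*(m - 2)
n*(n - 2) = n^2 - 2*n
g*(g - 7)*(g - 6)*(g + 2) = g^4 - 11*g^3 + 16*g^2 + 84*g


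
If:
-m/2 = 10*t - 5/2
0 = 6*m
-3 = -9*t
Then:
No Solution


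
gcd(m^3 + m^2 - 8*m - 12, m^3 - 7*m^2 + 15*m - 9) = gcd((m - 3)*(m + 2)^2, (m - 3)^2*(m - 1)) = m - 3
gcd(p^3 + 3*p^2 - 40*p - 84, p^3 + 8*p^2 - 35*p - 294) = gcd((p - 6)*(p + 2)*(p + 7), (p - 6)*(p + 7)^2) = p^2 + p - 42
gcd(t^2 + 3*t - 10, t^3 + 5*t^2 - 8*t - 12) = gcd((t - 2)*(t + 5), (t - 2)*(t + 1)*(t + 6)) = t - 2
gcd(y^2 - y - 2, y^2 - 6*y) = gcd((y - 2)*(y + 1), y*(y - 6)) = 1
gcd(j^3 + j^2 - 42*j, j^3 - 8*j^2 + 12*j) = j^2 - 6*j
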